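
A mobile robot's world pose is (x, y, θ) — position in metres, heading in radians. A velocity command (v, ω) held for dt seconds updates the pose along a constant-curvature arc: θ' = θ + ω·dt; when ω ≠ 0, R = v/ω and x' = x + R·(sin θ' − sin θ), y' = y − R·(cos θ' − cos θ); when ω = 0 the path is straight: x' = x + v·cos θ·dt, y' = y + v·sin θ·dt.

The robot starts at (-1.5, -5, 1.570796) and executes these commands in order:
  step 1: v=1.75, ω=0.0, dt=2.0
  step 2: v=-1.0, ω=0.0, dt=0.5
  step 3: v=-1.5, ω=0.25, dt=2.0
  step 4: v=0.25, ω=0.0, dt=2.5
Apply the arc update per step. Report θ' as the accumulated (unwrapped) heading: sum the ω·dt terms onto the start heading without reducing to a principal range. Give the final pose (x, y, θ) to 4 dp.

(-1.0651, -4.3281, 2.0708)

step 1: θ'=1.5708 (straight) → pose (-1.5000, -1.5000, 1.5708)
step 2: θ'=1.5708 (straight) → pose (-1.5000, -2.0000, 1.5708)
step 3: θ'=2.0708 (R=-6.0000) → pose (-0.7655, -4.8766, 2.0708)
step 4: θ'=2.0708 (straight) → pose (-1.0651, -4.3281, 2.0708)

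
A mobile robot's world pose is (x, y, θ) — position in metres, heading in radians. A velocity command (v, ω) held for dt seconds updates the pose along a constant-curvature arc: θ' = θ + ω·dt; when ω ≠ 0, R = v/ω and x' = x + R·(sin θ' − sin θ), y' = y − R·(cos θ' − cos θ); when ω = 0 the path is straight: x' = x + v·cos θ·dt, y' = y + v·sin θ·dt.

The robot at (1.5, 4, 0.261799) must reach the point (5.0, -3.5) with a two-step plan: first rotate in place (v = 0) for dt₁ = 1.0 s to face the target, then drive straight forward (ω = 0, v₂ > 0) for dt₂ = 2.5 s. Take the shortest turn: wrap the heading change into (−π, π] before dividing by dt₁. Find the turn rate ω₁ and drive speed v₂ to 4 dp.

heading to target = atan2(-3.5−4, 5−1.5) = -1.1342
Δθ = wrap(-1.1342 − 0.2618) = -1.3960; ω₁ = Δθ/dt₁ = -1.3960
distance = √((5−1.5)² + (-3.5−4)²) = 8.2765; v₂ = distance/dt₂ = 3.3106

ω₁ = -1.3960, v₂ = 3.3106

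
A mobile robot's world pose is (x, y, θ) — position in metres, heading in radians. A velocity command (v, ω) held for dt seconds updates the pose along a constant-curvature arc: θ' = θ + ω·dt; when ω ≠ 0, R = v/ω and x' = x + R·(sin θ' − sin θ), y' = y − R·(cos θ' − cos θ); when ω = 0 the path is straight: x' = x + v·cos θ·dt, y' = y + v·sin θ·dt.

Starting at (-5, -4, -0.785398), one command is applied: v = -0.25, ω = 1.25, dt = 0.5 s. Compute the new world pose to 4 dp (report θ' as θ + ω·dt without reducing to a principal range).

θ' = -0.7854 + 1.25·0.5 = -0.1604
R = v/ω = -0.25/1.25 = -0.2000
x' = -5 + -0.2000·(sin -0.1604 − sin -0.7854) = -5.1095
y' = -4 − -0.2000·(cos -0.1604 − cos -0.7854) = -3.9440

(-5.1095, -3.9440, -0.1604)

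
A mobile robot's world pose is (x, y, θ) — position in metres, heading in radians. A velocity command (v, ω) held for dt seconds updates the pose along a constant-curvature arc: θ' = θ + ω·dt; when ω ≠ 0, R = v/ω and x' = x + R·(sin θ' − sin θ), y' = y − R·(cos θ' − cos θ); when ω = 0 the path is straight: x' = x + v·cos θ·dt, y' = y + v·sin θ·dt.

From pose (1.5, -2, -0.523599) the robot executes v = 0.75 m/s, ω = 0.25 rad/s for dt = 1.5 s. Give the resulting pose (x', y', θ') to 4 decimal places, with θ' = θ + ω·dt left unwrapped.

θ' = -0.5236 + 0.25·1.5 = -0.1486
R = v/ω = 0.75/0.25 = 3.0000
x' = 1.5 + 3.0000·(sin -0.1486 − sin -0.5236) = 2.5558
y' = -2 − 3.0000·(cos -0.1486 − cos -0.5236) = -2.3689

(2.5558, -2.3689, -0.1486)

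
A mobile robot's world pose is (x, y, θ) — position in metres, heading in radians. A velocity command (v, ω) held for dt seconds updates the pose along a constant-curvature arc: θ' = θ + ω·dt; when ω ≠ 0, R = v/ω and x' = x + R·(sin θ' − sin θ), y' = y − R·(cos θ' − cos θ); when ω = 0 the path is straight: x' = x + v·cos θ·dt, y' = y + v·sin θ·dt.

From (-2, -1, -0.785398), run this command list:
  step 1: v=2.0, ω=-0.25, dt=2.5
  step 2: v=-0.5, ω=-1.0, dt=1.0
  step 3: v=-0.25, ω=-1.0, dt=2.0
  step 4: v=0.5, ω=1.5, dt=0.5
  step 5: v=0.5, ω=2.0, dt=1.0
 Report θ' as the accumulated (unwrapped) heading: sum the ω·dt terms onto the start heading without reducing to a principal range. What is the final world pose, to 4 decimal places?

(0.2799, -5.0433, -1.6604)

step 1: θ'=-1.4104 (R=-8.0000) → pose (0.2405, -5.3792, -1.4104)
step 2: θ'=-2.4104 (R=0.5000) → pose (0.4002, -4.9271, -2.4104)
step 3: θ'=-4.4104 (R=0.2500) → pose (0.8058, -5.0389, -4.4104)
step 4: θ'=-3.6604 (R=0.3333) → pose (0.6528, -4.8485, -3.6604)
step 5: θ'=-1.6604 (R=0.2500) → pose (0.2799, -5.0433, -1.6604)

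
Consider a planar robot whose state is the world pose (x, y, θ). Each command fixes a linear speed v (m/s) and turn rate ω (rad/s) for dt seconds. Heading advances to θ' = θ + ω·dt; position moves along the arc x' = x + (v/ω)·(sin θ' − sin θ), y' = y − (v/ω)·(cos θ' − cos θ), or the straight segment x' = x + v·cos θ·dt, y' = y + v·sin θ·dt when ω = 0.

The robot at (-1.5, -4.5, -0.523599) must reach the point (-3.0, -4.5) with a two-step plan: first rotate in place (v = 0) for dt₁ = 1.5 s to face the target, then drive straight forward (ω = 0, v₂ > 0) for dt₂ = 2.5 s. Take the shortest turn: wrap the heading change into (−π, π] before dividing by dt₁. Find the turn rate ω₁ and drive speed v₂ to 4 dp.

heading to target = atan2(-4.5−-4.5, -3−-1.5) = 3.1416
Δθ = wrap(3.1416 − -0.5236) = -2.6180; ω₁ = Δθ/dt₁ = -1.7453
distance = √((-3−-1.5)² + (-4.5−-4.5)²) = 1.5000; v₂ = distance/dt₂ = 0.6000

ω₁ = -1.7453, v₂ = 0.6000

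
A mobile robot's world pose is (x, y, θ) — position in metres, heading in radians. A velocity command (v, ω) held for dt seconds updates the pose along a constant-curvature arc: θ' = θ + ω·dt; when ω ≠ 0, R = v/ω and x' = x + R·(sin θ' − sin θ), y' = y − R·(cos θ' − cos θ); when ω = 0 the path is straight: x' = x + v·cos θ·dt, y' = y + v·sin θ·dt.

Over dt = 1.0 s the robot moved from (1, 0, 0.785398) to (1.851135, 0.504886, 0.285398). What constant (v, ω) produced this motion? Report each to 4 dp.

Δθ = 0.285398 − 0.785398 = -0.500000
ω = Δθ/dt = -0.500000/1.0 = -0.5000
R = Δx/(sin θ' − sin θ) = -2.0000
v = R·ω = -2.0000·-0.5000 = 1.0000

v = 1.0000, ω = -0.5000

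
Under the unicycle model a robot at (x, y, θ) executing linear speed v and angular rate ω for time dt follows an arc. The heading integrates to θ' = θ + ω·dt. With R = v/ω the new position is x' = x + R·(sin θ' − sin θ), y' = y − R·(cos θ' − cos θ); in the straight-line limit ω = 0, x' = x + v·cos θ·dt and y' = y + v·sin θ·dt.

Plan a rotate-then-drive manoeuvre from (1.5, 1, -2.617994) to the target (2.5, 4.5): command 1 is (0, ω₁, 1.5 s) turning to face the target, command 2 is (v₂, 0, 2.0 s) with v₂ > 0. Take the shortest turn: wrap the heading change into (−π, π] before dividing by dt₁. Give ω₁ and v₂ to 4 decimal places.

heading to target = atan2(4.5−1, 2.5−1.5) = 1.2925
Δθ = wrap(1.2925 − -2.6180) = -2.3727; ω₁ = Δθ/dt₁ = -1.5818
distance = √((2.5−1.5)² + (4.5−1)²) = 3.6401; v₂ = distance/dt₂ = 1.8200

ω₁ = -1.5818, v₂ = 1.8200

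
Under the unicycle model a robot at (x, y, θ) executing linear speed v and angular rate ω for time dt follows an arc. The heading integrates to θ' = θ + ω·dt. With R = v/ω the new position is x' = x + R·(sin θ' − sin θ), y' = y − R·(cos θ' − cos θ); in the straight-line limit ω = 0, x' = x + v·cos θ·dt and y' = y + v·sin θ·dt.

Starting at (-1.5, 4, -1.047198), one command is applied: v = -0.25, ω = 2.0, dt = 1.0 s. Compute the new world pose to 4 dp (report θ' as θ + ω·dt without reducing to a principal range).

θ' = -1.0472 + 2.0·1.0 = 0.9528
R = v/ω = -0.25/2.0 = -0.1250
x' = -1.5 + -0.1250·(sin 0.9528 − sin -1.0472) = -1.7101
y' = 4 − -0.1250·(cos 0.9528 − cos -1.0472) = 4.0099

(-1.7101, 4.0099, 0.9528)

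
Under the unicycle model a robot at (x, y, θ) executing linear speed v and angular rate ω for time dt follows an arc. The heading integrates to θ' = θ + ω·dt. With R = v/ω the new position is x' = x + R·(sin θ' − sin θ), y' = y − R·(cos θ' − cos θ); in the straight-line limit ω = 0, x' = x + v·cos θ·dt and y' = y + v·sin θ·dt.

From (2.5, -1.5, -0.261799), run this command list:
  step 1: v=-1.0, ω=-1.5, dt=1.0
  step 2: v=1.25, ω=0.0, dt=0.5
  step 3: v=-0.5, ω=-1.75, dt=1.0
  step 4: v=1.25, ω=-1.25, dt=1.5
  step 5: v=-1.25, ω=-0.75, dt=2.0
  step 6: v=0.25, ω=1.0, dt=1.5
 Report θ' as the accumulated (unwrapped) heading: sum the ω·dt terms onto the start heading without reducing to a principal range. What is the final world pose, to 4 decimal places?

step 1: θ'=-1.7618 (R=0.6667) → pose (2.0180, -0.7295, -1.7618)
step 2: θ'=-1.7618 (straight) → pose (1.8994, -1.3431, -1.7618)
step 3: θ'=-3.5118 (R=0.2857) → pose (2.2832, -1.1310, -3.5118)
step 4: θ'=-5.3868 (R=-1.0000) → pose (1.8640, 0.4257, -5.3868)
step 5: θ'=-6.8868 (R=1.6667) → pose (-0.3839, 0.0943, -6.8868)
step 6: θ'=-5.3868 (R=0.2500) → pose (-0.0467, 0.1440, -5.3868)

(-0.0467, 0.1440, -5.3868)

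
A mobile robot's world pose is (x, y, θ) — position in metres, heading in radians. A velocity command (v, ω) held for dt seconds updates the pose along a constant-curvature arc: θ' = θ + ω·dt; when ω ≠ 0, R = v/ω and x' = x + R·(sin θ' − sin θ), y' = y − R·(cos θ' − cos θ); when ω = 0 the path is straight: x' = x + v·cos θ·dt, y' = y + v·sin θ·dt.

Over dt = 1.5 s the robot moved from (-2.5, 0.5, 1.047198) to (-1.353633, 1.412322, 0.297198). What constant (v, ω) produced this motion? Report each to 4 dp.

v = 1.0000, ω = -0.5000

Δθ = 0.297198 − 1.047198 = -0.750000
ω = Δθ/dt = -0.750000/1.5 = -0.5000
R = Δx/(sin θ' − sin θ) = -2.0000
v = R·ω = -2.0000·-0.5000 = 1.0000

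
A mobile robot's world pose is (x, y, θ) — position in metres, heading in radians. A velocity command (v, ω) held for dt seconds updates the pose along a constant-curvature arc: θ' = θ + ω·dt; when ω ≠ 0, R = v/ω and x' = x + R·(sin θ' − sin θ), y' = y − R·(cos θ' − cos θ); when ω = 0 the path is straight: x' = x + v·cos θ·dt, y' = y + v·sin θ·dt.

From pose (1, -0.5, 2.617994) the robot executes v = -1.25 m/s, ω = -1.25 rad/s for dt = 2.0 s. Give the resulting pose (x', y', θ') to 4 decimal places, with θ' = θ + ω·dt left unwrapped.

(0.6177, -2.3591, 0.1180)

θ' = 2.6180 + -1.25·2.0 = 0.1180
R = v/ω = -1.25/-1.25 = 1.0000
x' = 1 + 1.0000·(sin 0.1180 − sin 2.6180) = 0.6177
y' = -0.5 − 1.0000·(cos 0.1180 − cos 2.6180) = -2.3591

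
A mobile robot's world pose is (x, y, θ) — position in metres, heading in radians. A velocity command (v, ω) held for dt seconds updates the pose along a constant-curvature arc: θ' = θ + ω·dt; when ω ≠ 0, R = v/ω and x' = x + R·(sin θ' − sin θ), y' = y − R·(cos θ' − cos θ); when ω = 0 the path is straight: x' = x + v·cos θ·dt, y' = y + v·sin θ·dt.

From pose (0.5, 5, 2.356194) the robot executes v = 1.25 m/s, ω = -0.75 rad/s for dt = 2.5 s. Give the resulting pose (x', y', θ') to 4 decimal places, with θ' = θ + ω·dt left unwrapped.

(0.9071, 7.6559, 0.4812)

θ' = 2.3562 + -0.75·2.5 = 0.4812
R = v/ω = 1.25/-0.75 = -1.6667
x' = 0.5 + -1.6667·(sin 0.4812 − sin 2.3562) = 0.9071
y' = 5 − -1.6667·(cos 0.4812 − cos 2.3562) = 7.6559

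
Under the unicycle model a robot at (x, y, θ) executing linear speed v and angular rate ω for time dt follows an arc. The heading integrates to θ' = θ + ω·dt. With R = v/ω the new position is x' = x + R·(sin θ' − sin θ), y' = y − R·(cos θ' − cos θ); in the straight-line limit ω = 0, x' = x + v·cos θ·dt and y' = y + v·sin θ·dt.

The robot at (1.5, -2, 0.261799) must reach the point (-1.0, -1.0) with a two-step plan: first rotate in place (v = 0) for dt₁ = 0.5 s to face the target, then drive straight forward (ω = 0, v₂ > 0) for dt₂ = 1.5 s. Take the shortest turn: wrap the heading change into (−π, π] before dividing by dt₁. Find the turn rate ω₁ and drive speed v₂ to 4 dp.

heading to target = atan2(-1−-2, -1−1.5) = 2.7611
Δθ = wrap(2.7611 − 0.2618) = 2.4993; ω₁ = Δθ/dt₁ = 4.9986
distance = √((-1−1.5)² + (-1−-2)²) = 2.6926; v₂ = distance/dt₂ = 1.7951

ω₁ = 4.9986, v₂ = 1.7951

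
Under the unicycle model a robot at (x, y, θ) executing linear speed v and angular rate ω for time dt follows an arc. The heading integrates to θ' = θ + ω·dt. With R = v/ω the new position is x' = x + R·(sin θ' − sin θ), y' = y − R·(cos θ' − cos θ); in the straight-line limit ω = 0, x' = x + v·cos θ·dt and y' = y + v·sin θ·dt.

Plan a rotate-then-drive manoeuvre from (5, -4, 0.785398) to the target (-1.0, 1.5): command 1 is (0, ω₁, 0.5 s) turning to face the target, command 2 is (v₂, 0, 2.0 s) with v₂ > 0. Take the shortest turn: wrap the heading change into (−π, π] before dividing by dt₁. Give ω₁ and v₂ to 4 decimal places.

ω₁ = 3.2285, v₂ = 4.0697

heading to target = atan2(1.5−-4, -1−5) = 2.3996
Δθ = wrap(2.3996 − 0.7854) = 1.6142; ω₁ = Δθ/dt₁ = 3.2285
distance = √((-1−5)² + (1.5−-4)²) = 8.1394; v₂ = distance/dt₂ = 4.0697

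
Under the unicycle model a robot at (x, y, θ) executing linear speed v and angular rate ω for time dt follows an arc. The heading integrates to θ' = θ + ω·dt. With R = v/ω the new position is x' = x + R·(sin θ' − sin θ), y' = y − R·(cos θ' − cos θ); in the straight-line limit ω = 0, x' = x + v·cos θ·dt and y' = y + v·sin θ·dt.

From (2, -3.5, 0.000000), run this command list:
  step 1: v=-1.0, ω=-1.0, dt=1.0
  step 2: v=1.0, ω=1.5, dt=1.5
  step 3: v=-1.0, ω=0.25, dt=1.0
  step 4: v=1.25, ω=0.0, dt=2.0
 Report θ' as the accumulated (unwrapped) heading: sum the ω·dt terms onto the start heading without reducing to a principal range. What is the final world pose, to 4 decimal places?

step 1: θ'=-1.0000 (R=1.0000) → pose (1.1585, -3.0403, -1.0000)
step 2: θ'=1.2500 (R=0.6667) → pose (2.3522, -2.8903, 1.2500)
step 3: θ'=1.5000 (R=-4.0000) → pose (2.1581, -3.8687, 1.5000)
step 4: θ'=1.5000 (straight) → pose (2.3350, -1.3749, 1.5000)

(2.3350, -1.3749, 1.5000)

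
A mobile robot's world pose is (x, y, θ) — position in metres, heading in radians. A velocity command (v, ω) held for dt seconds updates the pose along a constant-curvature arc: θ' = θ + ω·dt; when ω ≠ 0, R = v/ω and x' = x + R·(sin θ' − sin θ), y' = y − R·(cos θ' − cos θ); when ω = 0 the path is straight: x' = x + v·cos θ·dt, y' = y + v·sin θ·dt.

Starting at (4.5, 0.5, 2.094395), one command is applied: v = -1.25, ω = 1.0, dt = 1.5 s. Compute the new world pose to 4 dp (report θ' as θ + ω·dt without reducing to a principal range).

(6.1294, 0.0010, 3.5944)

θ' = 2.0944 + 1.0·1.5 = 3.5944
R = v/ω = -1.25/1.0 = -1.2500
x' = 4.5 + -1.2500·(sin 3.5944 − sin 2.0944) = 6.1294
y' = 0.5 − -1.2500·(cos 3.5944 − cos 2.0944) = 0.0010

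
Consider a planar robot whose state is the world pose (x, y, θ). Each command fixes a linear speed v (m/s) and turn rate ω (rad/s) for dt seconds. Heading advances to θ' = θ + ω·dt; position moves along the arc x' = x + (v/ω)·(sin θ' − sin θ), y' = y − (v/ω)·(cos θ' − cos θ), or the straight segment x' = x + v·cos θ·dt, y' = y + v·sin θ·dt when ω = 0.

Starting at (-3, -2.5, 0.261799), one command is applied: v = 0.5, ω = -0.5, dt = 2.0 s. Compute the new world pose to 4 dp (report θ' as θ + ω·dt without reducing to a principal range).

(-2.0682, -2.7262, -0.7382)

θ' = 0.2618 + -0.5·2.0 = -0.7382
R = v/ω = 0.5/-0.5 = -1.0000
x' = -3 + -1.0000·(sin -0.7382 − sin 0.2618) = -2.0682
y' = -2.5 − -1.0000·(cos -0.7382 − cos 0.2618) = -2.7262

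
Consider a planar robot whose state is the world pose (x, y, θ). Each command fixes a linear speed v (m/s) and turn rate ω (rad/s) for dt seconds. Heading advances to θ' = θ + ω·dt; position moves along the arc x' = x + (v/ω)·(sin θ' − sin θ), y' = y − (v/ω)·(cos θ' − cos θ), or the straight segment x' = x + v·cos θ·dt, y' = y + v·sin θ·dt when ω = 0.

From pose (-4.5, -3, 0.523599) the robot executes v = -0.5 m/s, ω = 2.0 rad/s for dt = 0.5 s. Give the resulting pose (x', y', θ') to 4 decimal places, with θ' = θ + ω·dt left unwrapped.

θ' = 0.5236 + 2.0·0.5 = 1.5236
R = v/ω = -0.5/2.0 = -0.2500
x' = -4.5 + -0.2500·(sin 1.5236 − sin 0.5236) = -4.6247
y' = -3 − -0.2500·(cos 1.5236 − cos 0.5236) = -3.2047

(-4.6247, -3.2047, 1.5236)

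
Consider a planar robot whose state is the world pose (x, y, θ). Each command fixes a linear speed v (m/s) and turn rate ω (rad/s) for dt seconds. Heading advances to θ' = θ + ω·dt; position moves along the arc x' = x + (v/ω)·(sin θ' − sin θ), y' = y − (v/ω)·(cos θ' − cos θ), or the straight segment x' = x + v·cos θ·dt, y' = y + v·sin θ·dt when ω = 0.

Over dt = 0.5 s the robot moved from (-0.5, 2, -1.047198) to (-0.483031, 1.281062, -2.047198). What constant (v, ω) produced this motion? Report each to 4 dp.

Δθ = -2.047198 − -1.047198 = -1.000000
ω = Δθ/dt = -1.000000/0.5 = -2.0000
R = −Δy/(cos θ' − cos θ) = -0.7500
v = R·ω = -0.7500·-2.0000 = 1.5000

v = 1.5000, ω = -2.0000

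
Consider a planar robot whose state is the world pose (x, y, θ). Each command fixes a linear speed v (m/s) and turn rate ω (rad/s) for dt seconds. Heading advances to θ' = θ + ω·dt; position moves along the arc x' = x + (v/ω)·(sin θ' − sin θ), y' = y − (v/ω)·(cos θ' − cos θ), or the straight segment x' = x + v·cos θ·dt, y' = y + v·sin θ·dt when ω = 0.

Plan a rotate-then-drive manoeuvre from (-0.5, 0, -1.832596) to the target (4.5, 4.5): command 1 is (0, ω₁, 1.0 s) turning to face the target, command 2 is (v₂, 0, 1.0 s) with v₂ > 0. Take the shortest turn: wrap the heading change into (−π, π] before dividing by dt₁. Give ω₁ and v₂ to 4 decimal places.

ω₁ = 2.5654, v₂ = 6.7268

heading to target = atan2(4.5−0, 4.5−-0.5) = 0.7328
Δθ = wrap(0.7328 − -1.8326) = 2.5654; ω₁ = Δθ/dt₁ = 2.5654
distance = √((4.5−-0.5)² + (4.5−0)²) = 6.7268; v₂ = distance/dt₂ = 6.7268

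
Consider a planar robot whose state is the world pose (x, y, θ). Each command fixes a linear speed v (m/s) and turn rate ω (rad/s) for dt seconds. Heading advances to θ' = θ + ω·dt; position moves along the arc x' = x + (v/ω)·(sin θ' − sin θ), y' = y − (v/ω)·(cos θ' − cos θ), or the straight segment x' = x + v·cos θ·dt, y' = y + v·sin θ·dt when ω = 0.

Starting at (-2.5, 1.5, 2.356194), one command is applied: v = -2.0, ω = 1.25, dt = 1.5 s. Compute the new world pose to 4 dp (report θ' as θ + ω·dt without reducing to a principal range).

(0.0497, 1.8908, 4.2312)

θ' = 2.3562 + 1.25·1.5 = 4.2312
R = v/ω = -2.0/1.25 = -1.6000
x' = -2.5 + -1.6000·(sin 4.2312 − sin 2.3562) = 0.0497
y' = 1.5 − -1.6000·(cos 4.2312 − cos 2.3562) = 1.8908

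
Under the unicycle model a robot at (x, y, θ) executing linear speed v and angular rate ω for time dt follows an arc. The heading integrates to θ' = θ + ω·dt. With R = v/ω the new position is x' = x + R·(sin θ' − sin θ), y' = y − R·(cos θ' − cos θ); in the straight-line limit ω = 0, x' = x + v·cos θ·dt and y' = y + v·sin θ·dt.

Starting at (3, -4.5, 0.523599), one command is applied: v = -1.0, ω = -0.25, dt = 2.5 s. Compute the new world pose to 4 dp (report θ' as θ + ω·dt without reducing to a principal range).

(0.5951, -5.0154, -0.1014)

θ' = 0.5236 + -0.25·2.5 = -0.1014
R = v/ω = -1.0/-0.25 = 4.0000
x' = 3 + 4.0000·(sin -0.1014 − sin 0.5236) = 0.5951
y' = -4.5 − 4.0000·(cos -0.1014 − cos 0.5236) = -5.0154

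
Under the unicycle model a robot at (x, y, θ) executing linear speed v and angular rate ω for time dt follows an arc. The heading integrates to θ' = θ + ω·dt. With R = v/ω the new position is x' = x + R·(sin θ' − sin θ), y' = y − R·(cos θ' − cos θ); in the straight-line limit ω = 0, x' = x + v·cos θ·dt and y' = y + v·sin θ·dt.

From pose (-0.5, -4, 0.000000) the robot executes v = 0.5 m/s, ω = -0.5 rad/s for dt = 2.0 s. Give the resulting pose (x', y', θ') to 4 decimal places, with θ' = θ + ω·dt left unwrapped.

θ' = 0.0000 + -0.5·2.0 = -1.0000
R = v/ω = 0.5/-0.5 = -1.0000
x' = -0.5 + -1.0000·(sin -1.0000 − sin 0.0000) = 0.3415
y' = -4 − -1.0000·(cos -1.0000 − cos 0.0000) = -4.4597

(0.3415, -4.4597, -1.0000)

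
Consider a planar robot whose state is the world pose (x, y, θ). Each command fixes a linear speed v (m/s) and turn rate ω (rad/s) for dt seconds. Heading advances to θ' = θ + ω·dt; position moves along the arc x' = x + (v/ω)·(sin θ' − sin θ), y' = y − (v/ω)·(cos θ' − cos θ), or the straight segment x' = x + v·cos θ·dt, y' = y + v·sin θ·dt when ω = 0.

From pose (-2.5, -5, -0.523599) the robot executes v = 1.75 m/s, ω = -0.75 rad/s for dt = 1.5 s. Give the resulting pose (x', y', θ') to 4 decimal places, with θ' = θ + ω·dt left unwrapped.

(-1.3404, -7.2021, -1.6486)

θ' = -0.5236 + -0.75·1.5 = -1.6486
R = v/ω = 1.75/-0.75 = -2.3333
x' = -2.5 + -2.3333·(sin -1.6486 − sin -0.5236) = -1.3404
y' = -5 − -2.3333·(cos -1.6486 − cos -0.5236) = -7.2021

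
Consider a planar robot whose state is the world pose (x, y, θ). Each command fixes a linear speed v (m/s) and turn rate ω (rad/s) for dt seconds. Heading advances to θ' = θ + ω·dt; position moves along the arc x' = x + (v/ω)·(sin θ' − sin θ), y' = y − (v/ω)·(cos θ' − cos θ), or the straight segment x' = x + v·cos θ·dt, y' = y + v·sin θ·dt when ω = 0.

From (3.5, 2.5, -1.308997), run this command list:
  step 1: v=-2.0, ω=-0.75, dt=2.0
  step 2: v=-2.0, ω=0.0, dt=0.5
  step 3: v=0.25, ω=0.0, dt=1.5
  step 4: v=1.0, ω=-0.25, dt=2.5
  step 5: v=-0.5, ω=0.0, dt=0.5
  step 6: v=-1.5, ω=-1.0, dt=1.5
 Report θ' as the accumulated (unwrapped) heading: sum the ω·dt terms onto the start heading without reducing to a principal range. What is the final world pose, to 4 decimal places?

(4.6072, 4.0273, -4.9340)

step 1: θ'=-2.8090 (R=2.6667) → pose (5.2051, 5.7107, -2.8090)
step 2: θ'=-2.8090 (straight) → pose (6.1503, 6.0372, -2.8090)
step 3: θ'=-2.8090 (straight) → pose (5.7959, 5.9148, -2.8090)
step 4: θ'=-3.4340 (R=-4.0000) → pose (3.3369, 5.8654, -3.4340)
step 5: θ'=-3.4340 (straight) → pose (3.5763, 5.7933, -3.4340)
step 6: θ'=-4.9340 (R=1.5000) → pose (4.6072, 4.0273, -4.9340)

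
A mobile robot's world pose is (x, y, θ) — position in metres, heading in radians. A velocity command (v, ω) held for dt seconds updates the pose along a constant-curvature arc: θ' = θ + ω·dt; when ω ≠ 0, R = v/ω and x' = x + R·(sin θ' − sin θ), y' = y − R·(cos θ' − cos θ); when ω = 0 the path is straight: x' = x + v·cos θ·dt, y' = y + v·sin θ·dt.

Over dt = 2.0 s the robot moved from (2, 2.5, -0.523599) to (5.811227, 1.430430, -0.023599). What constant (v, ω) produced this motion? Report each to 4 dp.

v = 2.0000, ω = 0.2500

Δθ = -0.023599 − -0.523599 = 0.500000
ω = Δθ/dt = 0.500000/2.0 = 0.2500
R = Δx/(sin θ' − sin θ) = 8.0000
v = R·ω = 8.0000·0.2500 = 2.0000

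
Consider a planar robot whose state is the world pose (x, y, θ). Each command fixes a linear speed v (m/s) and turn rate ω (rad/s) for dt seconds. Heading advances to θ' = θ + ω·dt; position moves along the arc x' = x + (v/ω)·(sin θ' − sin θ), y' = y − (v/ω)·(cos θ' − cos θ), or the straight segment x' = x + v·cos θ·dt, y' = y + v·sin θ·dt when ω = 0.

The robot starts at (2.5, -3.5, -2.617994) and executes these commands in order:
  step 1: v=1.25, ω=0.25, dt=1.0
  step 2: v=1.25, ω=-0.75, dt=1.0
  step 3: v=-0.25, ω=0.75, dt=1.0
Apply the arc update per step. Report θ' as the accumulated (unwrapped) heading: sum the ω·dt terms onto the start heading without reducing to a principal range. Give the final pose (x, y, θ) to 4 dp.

(0.6063, -4.6322, -2.3680)

step 1: θ'=-2.3680 (R=5.0000) → pose (1.5064, -4.2531, -2.3680)
step 2: θ'=-3.1180 (R=-1.6667) → pose (0.3812, -4.7270, -3.1180)
step 3: θ'=-2.3680 (R=-0.3333) → pose (0.6063, -4.6322, -2.3680)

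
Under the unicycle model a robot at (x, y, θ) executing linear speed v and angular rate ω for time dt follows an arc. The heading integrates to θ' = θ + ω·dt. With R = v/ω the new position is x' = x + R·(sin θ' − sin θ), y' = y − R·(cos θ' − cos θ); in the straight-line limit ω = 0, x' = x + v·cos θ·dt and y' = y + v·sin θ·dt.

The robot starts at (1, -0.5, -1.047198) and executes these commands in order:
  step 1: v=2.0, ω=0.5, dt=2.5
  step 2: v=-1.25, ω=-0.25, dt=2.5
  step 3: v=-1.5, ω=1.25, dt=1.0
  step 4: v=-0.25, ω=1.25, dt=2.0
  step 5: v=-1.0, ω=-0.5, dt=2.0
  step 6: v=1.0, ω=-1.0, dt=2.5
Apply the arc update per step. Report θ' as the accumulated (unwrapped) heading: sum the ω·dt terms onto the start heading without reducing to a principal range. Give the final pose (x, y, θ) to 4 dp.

(3.7450, -1.6161, -0.1722)

step 1: θ'=0.2028 (R=4.0000) → pose (5.2698, -2.4180, 0.2028)
step 2: θ'=-0.4222 (R=5.0000) → pose (2.2139, -2.0814, -0.4222)
step 3: θ'=0.8278 (R=-1.2000) → pose (0.8384, -2.3643, 0.8278)
step 4: θ'=3.3278 (R=-0.2000) → pose (1.0227, -2.6961, 3.3278)
step 5: θ'=2.3278 (R=2.0000) → pose (2.8468, -3.2881, 2.3278)
step 6: θ'=-0.1722 (R=-1.0000) → pose (3.7450, -1.6161, -0.1722)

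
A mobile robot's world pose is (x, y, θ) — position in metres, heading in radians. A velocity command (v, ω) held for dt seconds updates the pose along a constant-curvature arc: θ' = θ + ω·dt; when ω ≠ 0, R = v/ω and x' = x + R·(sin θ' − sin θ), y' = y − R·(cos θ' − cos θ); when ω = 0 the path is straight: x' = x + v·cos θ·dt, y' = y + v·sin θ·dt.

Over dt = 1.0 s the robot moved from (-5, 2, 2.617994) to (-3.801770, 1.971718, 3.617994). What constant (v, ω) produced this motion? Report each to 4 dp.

v = -1.2500, ω = 1.0000

Δθ = 3.617994 − 2.617994 = 1.000000
ω = Δθ/dt = 1.000000/1.0 = 1.0000
R = Δx/(sin θ' − sin θ) = -1.2500
v = R·ω = -1.2500·1.0000 = -1.2500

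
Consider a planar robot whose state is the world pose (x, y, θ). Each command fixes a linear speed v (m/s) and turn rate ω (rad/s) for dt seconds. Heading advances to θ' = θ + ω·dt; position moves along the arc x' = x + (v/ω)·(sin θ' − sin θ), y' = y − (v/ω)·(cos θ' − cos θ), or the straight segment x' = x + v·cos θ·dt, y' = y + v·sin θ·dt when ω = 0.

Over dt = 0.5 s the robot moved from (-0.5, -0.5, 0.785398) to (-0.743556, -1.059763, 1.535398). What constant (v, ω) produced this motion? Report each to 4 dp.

v = -1.2500, ω = 1.5000

Δθ = 1.535398 − 0.785398 = 0.750000
ω = Δθ/dt = 0.750000/0.5 = 1.5000
R = −Δy/(cos θ' − cos θ) = -0.8333
v = R·ω = -0.8333·1.5000 = -1.2500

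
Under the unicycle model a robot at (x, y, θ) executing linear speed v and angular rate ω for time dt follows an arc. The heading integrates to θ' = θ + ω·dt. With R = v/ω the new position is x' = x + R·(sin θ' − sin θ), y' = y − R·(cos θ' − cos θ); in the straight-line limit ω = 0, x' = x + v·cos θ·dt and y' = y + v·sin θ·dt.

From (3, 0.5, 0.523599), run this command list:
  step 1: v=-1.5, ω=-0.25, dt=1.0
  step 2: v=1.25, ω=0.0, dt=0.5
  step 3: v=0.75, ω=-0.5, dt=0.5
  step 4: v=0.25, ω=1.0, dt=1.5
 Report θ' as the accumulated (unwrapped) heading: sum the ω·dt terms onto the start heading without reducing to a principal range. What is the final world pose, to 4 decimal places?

(2.8367, 0.3817, 1.5236)

step 1: θ'=0.2736 (R=6.0000) → pose (1.6212, -0.0807, 0.2736)
step 2: θ'=0.2736 (straight) → pose (2.2229, 0.0882, 0.2736)
step 3: θ'=0.0236 (R=-1.5000) → pose (2.5928, 0.1436, 0.0236)
step 4: θ'=1.5236 (R=0.2500) → pose (2.8367, 0.3817, 1.5236)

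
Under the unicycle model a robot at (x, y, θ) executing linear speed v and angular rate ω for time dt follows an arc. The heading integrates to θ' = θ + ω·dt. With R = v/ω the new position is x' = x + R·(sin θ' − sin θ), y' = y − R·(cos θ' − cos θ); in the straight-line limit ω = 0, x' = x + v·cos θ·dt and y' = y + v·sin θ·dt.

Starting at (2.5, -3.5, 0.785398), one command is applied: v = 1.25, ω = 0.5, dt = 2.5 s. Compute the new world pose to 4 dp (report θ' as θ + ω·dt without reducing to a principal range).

(2.9672, -0.6121, 2.0354)

θ' = 0.7854 + 0.5·2.5 = 2.0354
R = v/ω = 1.25/0.5 = 2.5000
x' = 2.5 + 2.5000·(sin 2.0354 − sin 0.7854) = 2.9672
y' = -3.5 − 2.5000·(cos 2.0354 − cos 0.7854) = -0.6121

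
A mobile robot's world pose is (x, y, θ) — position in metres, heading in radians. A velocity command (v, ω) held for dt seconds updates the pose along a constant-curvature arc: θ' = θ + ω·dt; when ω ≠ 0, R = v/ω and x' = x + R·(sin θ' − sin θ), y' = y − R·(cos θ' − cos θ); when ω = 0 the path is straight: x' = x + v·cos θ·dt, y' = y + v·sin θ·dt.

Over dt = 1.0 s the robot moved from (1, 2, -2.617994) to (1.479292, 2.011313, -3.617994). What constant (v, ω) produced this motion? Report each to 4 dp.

v = -0.5000, ω = -1.0000

Δθ = -3.617994 − -2.617994 = -1.000000
ω = Δθ/dt = -1.000000/1.0 = -1.0000
R = Δx/(sin θ' − sin θ) = 0.5000
v = R·ω = 0.5000·-1.0000 = -0.5000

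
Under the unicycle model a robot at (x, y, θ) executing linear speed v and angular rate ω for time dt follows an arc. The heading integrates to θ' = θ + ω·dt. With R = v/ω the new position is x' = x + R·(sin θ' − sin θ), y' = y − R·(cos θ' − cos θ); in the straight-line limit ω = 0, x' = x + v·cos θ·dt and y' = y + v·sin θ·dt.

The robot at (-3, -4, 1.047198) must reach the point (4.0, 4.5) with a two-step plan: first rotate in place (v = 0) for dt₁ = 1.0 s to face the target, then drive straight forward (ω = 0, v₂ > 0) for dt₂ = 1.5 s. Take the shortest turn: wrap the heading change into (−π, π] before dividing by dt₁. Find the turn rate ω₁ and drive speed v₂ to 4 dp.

heading to target = atan2(4.5−-4, 4−-3) = 0.8819
Δθ = wrap(0.8819 − 1.0472) = -0.1653; ω₁ = Δθ/dt₁ = -0.1653
distance = √((4−-3)² + (4.5−-4)²) = 11.0114; v₂ = distance/dt₂ = 7.3409

ω₁ = -0.1653, v₂ = 7.3409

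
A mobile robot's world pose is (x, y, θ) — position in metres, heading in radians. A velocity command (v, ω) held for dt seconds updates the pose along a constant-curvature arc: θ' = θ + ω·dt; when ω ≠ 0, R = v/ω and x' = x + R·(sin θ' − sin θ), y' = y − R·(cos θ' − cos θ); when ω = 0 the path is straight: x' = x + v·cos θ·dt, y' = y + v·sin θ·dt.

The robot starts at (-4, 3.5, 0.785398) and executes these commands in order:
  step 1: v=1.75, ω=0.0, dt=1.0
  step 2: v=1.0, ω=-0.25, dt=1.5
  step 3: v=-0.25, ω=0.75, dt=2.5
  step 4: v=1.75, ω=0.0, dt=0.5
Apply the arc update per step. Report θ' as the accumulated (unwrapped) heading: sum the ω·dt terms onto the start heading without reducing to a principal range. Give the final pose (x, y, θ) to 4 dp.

(-2.2222, 5.7137, 2.2854)

step 1: θ'=0.7854 (straight) → pose (-2.7626, 4.7374, 0.7854)
step 2: θ'=0.4104 (R=-4.0000) → pose (-1.5300, 5.5769, 0.4104)
step 3: θ'=2.2854 (R=-0.3333) → pose (-1.6488, 5.0528, 2.2854)
step 4: θ'=2.2854 (straight) → pose (-2.2222, 5.7137, 2.2854)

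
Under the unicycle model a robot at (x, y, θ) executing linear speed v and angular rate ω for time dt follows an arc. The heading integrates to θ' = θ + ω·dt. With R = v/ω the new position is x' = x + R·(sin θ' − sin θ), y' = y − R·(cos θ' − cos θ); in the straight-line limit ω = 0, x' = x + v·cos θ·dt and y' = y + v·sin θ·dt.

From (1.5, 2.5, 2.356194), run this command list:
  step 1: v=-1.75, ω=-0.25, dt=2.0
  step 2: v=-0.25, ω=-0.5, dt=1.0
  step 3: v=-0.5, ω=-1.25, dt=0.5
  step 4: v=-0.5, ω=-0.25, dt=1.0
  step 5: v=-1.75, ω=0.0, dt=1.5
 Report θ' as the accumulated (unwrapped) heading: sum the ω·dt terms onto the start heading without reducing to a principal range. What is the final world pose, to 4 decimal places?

(0.4154, -2.4379, 0.4812)

step 1: θ'=1.8562 (R=7.0000) → pose (3.2671, -0.4790, 1.8562)
step 2: θ'=1.3562 (R=0.5000) → pose (3.2759, -0.7262, 1.3562)
step 3: θ'=0.7312 (R=0.4000) → pose (3.1521, -0.9388, 0.7312)
step 4: θ'=0.4812 (R=2.0000) → pose (2.7423, -1.2229, 0.4812)
step 5: θ'=0.4812 (straight) → pose (0.4154, -2.4379, 0.4812)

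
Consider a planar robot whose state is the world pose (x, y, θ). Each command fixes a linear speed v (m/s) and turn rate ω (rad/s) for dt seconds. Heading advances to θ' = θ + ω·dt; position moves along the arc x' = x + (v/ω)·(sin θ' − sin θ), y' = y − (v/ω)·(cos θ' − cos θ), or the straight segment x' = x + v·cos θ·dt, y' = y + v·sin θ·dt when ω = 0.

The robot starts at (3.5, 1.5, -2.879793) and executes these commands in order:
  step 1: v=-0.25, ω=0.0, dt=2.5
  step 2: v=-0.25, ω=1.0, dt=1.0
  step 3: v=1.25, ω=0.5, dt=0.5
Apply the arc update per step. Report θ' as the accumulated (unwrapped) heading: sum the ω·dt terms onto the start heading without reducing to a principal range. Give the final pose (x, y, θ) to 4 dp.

step 1: θ'=-2.8798 (straight) → pose (4.1037, 1.6618, -2.8798)
step 2: θ'=-1.8798 (R=-0.2500) → pose (4.2772, 1.8272, -1.8798)
step 3: θ'=-1.6298 (R=2.5000) → pose (4.1631, 1.2144, -1.6298)

(4.1631, 1.2144, -1.6298)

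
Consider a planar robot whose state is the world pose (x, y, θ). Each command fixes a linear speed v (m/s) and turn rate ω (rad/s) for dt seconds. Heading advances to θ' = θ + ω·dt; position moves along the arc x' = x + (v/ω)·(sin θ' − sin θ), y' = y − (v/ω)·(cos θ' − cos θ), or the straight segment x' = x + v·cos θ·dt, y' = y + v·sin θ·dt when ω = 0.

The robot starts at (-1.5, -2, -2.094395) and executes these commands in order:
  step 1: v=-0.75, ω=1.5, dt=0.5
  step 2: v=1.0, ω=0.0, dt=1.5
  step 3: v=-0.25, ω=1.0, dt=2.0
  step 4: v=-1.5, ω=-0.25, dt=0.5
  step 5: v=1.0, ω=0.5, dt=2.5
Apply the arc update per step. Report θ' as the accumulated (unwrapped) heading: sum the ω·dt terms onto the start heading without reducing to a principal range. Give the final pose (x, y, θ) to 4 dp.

step 1: θ'=-1.3444 (R=-0.5000) → pose (-1.4458, -1.6378, -1.3444)
step 2: θ'=-1.3444 (straight) → pose (-1.1091, -3.0995, -1.3444)
step 3: θ'=0.6556 (R=-0.2500) → pose (-1.5051, -2.9574, 0.6556)
step 4: θ'=0.5306 (R=6.0000) → pose (-2.1266, -3.3764, 0.5306)
step 5: θ'=1.7806 (R=2.0000) → pose (-1.1826, -1.2348, 1.7806)

(-1.1826, -1.2348, 1.7806)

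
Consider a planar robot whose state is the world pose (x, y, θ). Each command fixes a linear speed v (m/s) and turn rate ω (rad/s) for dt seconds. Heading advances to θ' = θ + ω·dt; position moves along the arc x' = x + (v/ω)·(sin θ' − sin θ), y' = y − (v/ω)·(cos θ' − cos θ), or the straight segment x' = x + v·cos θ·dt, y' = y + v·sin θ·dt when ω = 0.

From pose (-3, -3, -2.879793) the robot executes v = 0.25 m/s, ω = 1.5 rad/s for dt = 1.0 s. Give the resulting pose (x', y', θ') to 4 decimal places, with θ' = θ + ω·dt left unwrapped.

(-3.1205, -3.1926, -1.3798)

θ' = -2.8798 + 1.5·1.0 = -1.3798
R = v/ω = 0.25/1.5 = 0.1667
x' = -3 + 0.1667·(sin -1.3798 − sin -2.8798) = -3.1205
y' = -3 − 0.1667·(cos -1.3798 − cos -2.8798) = -3.1926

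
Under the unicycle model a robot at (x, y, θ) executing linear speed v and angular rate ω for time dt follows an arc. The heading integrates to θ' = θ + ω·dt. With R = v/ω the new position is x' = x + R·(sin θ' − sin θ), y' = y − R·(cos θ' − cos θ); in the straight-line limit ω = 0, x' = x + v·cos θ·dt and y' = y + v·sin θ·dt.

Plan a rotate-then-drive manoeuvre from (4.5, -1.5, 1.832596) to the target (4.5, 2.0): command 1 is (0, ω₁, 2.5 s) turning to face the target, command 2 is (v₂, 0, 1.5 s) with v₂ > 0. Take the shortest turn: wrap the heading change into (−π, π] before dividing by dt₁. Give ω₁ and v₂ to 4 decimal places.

ω₁ = -0.1047, v₂ = 2.3333

heading to target = atan2(2−-1.5, 4.5−4.5) = 1.5708
Δθ = wrap(1.5708 − 1.8326) = -0.2618; ω₁ = Δθ/dt₁ = -0.1047
distance = √((4.5−4.5)² + (2−-1.5)²) = 3.5000; v₂ = distance/dt₂ = 2.3333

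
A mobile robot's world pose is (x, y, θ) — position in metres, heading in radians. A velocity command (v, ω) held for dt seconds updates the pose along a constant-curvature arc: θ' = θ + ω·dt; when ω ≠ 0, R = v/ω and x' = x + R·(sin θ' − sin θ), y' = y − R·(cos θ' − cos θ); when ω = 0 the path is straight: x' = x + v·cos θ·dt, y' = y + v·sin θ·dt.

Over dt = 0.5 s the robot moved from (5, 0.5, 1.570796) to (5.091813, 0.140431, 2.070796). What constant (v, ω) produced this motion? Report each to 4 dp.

v = -0.7500, ω = 1.0000

Δθ = 2.070796 − 1.570796 = 0.500000
ω = Δθ/dt = 0.500000/0.5 = 1.0000
R = −Δy/(cos θ' − cos θ) = -0.7500
v = R·ω = -0.7500·1.0000 = -0.7500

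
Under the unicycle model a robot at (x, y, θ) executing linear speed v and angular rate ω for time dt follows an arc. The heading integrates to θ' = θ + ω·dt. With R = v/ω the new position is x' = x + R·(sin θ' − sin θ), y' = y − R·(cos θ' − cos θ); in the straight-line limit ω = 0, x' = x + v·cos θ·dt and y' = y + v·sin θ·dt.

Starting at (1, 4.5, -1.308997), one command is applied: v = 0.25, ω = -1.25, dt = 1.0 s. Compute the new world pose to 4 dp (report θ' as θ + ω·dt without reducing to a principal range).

θ' = -1.3090 + -1.25·1.0 = -2.5590
R = v/ω = 0.25/-1.25 = -0.2000
x' = 1 + -0.2000·(sin -2.5590 − sin -1.3090) = 0.9169
y' = 4.5 − -0.2000·(cos -2.5590 − cos -1.3090) = 4.2812

(0.9169, 4.2812, -2.5590)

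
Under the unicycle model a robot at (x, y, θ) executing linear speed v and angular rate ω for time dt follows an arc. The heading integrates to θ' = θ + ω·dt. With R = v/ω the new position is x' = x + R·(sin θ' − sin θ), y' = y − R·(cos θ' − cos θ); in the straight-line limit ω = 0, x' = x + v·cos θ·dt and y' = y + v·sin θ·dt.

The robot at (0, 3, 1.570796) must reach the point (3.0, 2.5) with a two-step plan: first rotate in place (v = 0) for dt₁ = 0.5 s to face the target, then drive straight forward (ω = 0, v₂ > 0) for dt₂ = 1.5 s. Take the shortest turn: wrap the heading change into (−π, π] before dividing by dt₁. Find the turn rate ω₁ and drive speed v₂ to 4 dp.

heading to target = atan2(2.5−3, 3−0) = -0.1651
Δθ = wrap(-0.1651 − 1.5708) = -1.7359; ω₁ = Δθ/dt₁ = -3.4719
distance = √((3−0)² + (2.5−3)²) = 3.0414; v₂ = distance/dt₂ = 2.0276

ω₁ = -3.4719, v₂ = 2.0276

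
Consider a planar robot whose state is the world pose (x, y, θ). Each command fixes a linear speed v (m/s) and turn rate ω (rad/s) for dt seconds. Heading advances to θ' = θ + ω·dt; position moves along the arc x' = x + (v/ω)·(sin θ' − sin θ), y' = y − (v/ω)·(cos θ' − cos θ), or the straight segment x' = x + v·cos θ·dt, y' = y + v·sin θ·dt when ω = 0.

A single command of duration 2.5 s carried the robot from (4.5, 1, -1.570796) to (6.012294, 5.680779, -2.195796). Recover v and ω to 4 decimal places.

Δθ = -2.195796 − -1.570796 = -0.625000
ω = Δθ/dt = -0.625000/2.5 = -0.2500
R = −Δy/(cos θ' − cos θ) = 8.0000
v = R·ω = 8.0000·-0.2500 = -2.0000

v = -2.0000, ω = -0.2500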